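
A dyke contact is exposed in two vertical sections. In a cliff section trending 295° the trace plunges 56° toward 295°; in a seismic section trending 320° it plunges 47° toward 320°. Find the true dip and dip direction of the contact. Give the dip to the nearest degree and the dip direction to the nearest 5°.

true dip 58°, dip direction 270°

Represent each trace as a vector plunging at its apparent dip toward its trend (east-north-up frame): v₁ = (-0.507, 0.236, -0.829), v₂ = (-0.438, 0.522, -0.731).
The plane normal is n = v₁ × v₂ ∝ (-0.260, 0.007, 0.161).
Dip δ = arctan(|n_h|/n_z) = arctan(0.260/0.161) = 58.2°.
The horizontal component of n points toward azimuth atan2(n_x, n_y) = 272°, the dip direction.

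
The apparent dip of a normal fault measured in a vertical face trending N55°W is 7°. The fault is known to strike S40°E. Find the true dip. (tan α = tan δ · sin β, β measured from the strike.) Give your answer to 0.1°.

25.4°

β = acute angle between strike S40°E and section N55°W = 15°.
tan(true dip) = tan 7° / sin 15° = 0.4744
true dip = arctan 0.4744 = 25.38°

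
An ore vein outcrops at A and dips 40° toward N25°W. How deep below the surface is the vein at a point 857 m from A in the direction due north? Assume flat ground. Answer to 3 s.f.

652 m

The hole lies 25° from the dip direction, so the down-dip offset is 857 × cos 25° = 776.71 m.
Depth = down-dip offset × tan(dip) = 776.71 × tan 40° = 776.71 × 0.8391
Depth = 651.73 m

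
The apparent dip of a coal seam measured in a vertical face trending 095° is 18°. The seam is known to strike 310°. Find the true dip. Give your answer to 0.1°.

β = acute angle between strike 310° and section 095° = 35°.
tan δ = tan α / sin β = tan 18° / sin 35° = 0.3249 / 0.5736 = 0.5665
true dip = arctan 0.5665 = 29.53°

29.5°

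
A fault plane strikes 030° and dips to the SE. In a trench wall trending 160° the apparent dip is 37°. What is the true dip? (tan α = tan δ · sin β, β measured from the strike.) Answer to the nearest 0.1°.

The section is 50° from the strike.
tan(true dip) = tan 37° / sin 50° = 0.9837
true dip = arctan 0.9837 = 44.53°

44.5°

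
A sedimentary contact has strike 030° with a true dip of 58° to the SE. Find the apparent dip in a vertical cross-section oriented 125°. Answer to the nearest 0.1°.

57.9°

The section lies 85° from the strike.
tan α = tan 58° × sin 85° = 1.6003 × 0.9962 = 1.5942
apparent dip = arctan 1.5942 = 57.90°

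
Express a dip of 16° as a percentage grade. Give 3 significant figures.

grade % = 100 × tan 16° = 100 × 0.2867

28.7%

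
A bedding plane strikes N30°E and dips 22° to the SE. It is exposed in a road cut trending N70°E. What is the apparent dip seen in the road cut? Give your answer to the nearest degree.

The strike is N30°E and the section trends N70°E; the acute angle between them is β = 40°.
tan(apparent dip) = tan 22° · sin 40° = 0.2597
apparent dip = arctan 0.2597 = 14.56°

15°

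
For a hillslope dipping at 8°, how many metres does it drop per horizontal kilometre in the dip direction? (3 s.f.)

drop per km = 1000 × tan 8° = 1000 × 0.1405

141 m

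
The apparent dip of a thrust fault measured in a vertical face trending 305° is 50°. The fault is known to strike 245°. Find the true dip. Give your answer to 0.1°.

β = acute angle between strike 245° and section 305° = 60°.
tan δ = tan α / sin β = tan 50° / sin 60° = 1.1918 / 0.8660 = 1.3761
true dip = arctan 1.3761 = 53.99°

54.0°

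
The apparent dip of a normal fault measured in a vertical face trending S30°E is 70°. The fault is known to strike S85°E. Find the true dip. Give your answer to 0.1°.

The section is 55° from the strike.
tan(true dip) = tan 70° / sin 55° = 3.3541
true dip = arctan 3.3541 = 73.40°

73.4°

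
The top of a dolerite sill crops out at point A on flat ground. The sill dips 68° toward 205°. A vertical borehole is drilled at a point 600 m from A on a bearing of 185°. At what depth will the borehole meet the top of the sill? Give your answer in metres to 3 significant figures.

1400 m

The hole lies 20° from the dip direction, so the down-dip offset is 600 × cos 20° = 563.82 m.
Depth = down-dip offset × tan(dip) = 563.82 × tan 68° = 563.82 × 2.4751
Depth = 1395.49 m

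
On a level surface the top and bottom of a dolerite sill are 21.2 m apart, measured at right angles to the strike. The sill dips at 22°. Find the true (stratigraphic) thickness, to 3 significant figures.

True thickness t = w · sin(dip) = 21.2 × sin 22°
t = 21.2 × 0.3746 = 7.942 m

7.94 m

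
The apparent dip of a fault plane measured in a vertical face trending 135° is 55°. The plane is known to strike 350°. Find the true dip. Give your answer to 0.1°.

β = acute angle between strike 350° and section 135° = 35°.
tan δ = tan α / sin β = tan 55° / sin 35° = 1.4281 / 0.5736 = 2.4899
δ = arctan(2.4899) = 68.12°

68.1°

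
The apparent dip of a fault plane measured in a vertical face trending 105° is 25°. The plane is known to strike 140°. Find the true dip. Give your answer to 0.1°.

The section is 35° from the strike.
tan(true dip) = tan 25° / sin 35° = 0.8130
true dip = arctan 0.8130 = 39.11°

39.1°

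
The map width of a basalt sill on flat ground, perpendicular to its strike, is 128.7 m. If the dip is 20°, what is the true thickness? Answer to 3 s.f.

44.0 m

True thickness t = w · sin(dip) = 128.7 × sin 20°
t = 128.7 × 0.3420 = 44.018 m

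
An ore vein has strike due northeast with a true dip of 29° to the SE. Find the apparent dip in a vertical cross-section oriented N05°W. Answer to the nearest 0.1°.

The section lies 50° from the strike.
tan(apparent dip) = tan 29° · sin 50° = 0.4246
α = arctan(0.4246) = 23.01°

23.0°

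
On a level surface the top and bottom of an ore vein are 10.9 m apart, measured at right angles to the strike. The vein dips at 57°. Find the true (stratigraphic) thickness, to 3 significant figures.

True thickness t = w · sin(dip) = 10.9 × sin 57°
t = 10.9 × 0.8387 = 9.142 m

9.14 m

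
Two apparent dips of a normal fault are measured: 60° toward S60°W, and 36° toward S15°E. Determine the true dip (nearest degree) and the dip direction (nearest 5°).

Each apparent-dip line lies in the plane. As unit vectors (x east, y north, z up), v₁ plunges 60°→S60°W and v₂ plunges 36°→S15°E.
Cross product v₁ × v₂ gives the pole to the plane: n ∝ (-0.530, -0.436, 0.391).
tan δ = √(n_x²+n_y²)/n_z = 0.686/0.391, so δ = 60.3°.
Dip direction = azimuth of (n_x, n_y) = atan2(-0.530, -0.436) = 231°.

true dip 60°, dip direction 230°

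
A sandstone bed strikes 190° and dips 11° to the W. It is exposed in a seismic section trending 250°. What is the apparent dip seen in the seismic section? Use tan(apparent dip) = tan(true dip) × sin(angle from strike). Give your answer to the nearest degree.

Angle between strike (190°) and section (250°): β = 60°.
tan(apparent dip) = tan 11° · sin 60° = 0.1683
apparent dip = arctan 0.1683 = 9.56°

10°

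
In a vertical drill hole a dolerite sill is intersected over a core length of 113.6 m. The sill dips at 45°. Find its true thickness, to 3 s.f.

80.3 m

True thickness t = h · cos(dip) = 113.6 × cos 45°
t = 113.6 × 0.7071 = 80.327 m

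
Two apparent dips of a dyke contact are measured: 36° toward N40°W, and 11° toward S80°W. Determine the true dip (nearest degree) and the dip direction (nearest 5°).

true dip 37°, dip direction 335°

Represent each trace as a vector plunging at its apparent dip toward its trend (east-north-up frame): v₁ = (-0.520, 0.620, -0.588), v₂ = (-0.967, -0.170, -0.191).
Cross product v₁ × v₂ gives the pole to the plane: n ∝ (-0.218, 0.469, 0.688).
True dip = arccos(n_z / |n|) = arccos(0.7991) = 37.0°.
The horizontal component of n points toward azimuth atan2(n_x, n_y) = 335°, the dip direction.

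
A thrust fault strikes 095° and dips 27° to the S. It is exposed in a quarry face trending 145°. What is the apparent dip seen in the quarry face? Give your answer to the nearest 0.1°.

Angle between strike (095°) and section (145°): β = 50°.
tan α = tan 27° × sin 50° = 0.5095 × 0.7660 = 0.3903
apparent dip = arctan 0.3903 = 21.32°

21.3°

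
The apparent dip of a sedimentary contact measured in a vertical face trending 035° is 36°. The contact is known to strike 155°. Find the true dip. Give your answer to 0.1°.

40.0°

The section is 60° from the strike.
tan(true dip) = tan 36° / sin 60° = 0.8389
δ = arctan(0.8389) = 39.99°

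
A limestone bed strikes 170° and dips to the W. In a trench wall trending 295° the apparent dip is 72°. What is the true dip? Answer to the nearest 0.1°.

75.1°

The section is 55° from the strike.
tan δ = tan α / sin β = tan 72° / sin 55° = 3.0777 / 0.8192 = 3.7572
δ = arctan(3.7572) = 75.10°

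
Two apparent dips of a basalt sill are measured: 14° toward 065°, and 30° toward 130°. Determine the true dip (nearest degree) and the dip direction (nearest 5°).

true dip 30°, dip direction 130°

Each apparent-dip line lies in the plane. As unit vectors (x east, y north, z up), v₁ plunges 14°→065° and v₂ plunges 30°→130°.
n = v₁ × v₂ = (0.340, -0.279, 0.762) (taken with n_z > 0).
tan δ = √(n_x²+n_y²)/n_z = 0.440/0.762, so δ = 30.0°.
Dip direction = atan2(0.340, -0.279) = 129° (azimuth of n's horizontal projection).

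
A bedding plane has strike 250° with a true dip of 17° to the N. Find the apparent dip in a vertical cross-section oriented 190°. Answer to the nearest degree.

Angle between strike (250°) and section (190°): β = 60°.
tan(apparent dip) = tan 17° · sin 60° = 0.2648
α = arctan(0.2648) = 14.83°

15°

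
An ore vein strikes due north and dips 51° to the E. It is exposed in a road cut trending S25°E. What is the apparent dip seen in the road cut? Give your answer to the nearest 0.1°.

The section lies 25° from the strike.
tan α = tan 51° × sin 25° = 1.2349 × 0.4226 = 0.5219
α = arctan(0.5219) = 27.56°

27.6°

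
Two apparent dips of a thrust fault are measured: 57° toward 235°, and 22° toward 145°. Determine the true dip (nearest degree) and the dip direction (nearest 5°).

true dip 58°, dip direction 220°

Represent each trace as a vector plunging at its apparent dip toward its trend (east-north-up frame): v₁ = (-0.446, -0.312, -0.839), v₂ = (0.532, -0.760, -0.375).
n = v₁ × v₂ = (-0.520, -0.613, 0.505) (taken with n_z > 0).
True dip = arccos(n_z / |n|) = arccos(0.5319) = 57.9°.
Dip direction = azimuth of (n_x, n_y) = atan2(-0.520, -0.613) = 220°.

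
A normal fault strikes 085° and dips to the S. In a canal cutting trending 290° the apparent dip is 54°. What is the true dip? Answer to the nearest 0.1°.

72.9°

The section is 25° from the strike.
tan(true dip) = tan 54° / sin 25° = 3.2568
true dip = arctan 3.2568 = 72.93°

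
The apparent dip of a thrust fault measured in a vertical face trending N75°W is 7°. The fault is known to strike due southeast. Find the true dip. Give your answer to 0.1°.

The section is 30° from the strike.
tan δ = tan α / sin β = tan 7° / sin 30° = 0.1228 / 0.5000 = 0.2456
true dip = arctan 0.2456 = 13.80°

13.8°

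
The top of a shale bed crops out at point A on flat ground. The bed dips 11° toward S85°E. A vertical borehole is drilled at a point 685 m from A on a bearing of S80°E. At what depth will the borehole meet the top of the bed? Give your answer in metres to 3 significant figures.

The hole lies 5° from the dip direction, so the down-dip offset is 685 × cos 5° = 682.39 m.
Depth = down-dip offset × tan(dip) = 682.39 × tan 11° = 682.39 × 0.1944
Depth = 132.64 m

133 m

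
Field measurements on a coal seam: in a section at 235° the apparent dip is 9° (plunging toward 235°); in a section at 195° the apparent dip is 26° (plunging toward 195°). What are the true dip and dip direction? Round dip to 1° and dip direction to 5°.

Each apparent-dip line lies in the plane. As unit vectors (x east, y north, z up), v₁ plunges 9°→235° and v₂ plunges 26°→195°.
The plane normal is n = v₁ × v₂ ∝ (0.113, -0.318, 0.571).
True dip = arccos(n_z / |n|) = arccos(0.8607) = 30.6°.
Dip direction = azimuth of (n_x, n_y) = atan2(0.113, -0.318) = 161°.

true dip 31°, dip direction 160°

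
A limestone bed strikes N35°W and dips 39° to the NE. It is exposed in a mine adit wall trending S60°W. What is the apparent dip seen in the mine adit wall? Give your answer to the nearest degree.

39°

Angle between strike (N35°W) and section (S60°W): β = 85°.
tan(apparent dip) = tan 39° · sin 85° = 0.8067
α = arctan(0.8067) = 38.89°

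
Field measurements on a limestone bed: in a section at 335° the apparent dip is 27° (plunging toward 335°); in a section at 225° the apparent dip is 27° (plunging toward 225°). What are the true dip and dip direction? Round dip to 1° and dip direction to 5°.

The two traces are lines in the plane: v₁ = (sin 335°·cos 27°, cos 335°·cos 27°, −sin 27°), v₂ = (sin 225°·cos 27°, cos 225°·cos 27°, −sin 27°).
The plane normal is n = v₁ × v₂ ∝ (-0.653, 0.115, 0.746).
True dip = arccos(n_z / |n|) = arccos(0.7476) = 41.6°.
Dip direction = azimuth of (n_x, n_y) = atan2(-0.653, 0.115) = 280°.

true dip 42°, dip direction 280°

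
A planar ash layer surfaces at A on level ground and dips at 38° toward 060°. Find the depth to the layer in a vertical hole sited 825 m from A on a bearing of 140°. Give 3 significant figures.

The hole lies 80° from the dip direction, so the down-dip offset is 825 × cos 80° = 143.26 m.
Depth = down-dip offset × tan(dip) = 143.26 × tan 38° = 143.26 × 0.7813
Depth = 111.93 m

112 m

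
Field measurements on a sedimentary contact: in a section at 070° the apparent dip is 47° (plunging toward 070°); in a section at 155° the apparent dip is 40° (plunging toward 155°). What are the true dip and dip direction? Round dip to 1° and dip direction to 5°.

true dip 53°, dip direction 105°

Each apparent-dip line lies in the plane. As unit vectors (x east, y north, z up), v₁ plunges 47°→070° and v₂ plunges 40°→155°.
The plane normal is n = v₁ × v₂ ∝ (0.658, -0.175, 0.520).
True dip = arccos(n_z / |n|) = arccos(0.6074) = 52.6°.
The horizontal component of n points toward azimuth atan2(n_x, n_y) = 105°, the dip direction.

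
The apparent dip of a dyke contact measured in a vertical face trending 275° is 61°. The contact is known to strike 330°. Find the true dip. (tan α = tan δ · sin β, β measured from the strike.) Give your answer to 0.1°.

65.6°

β = acute angle between strike 330° and section 275° = 55°.
tan(true dip) = tan 61° / sin 55° = 2.2023
true dip = arctan 2.2023 = 65.58°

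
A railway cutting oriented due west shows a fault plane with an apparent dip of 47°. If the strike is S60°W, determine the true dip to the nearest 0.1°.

65.0°

The section is 30° from the strike.
tan(true dip) = tan 47° / sin 30° = 2.1447
δ = arctan(2.1447) = 65.00°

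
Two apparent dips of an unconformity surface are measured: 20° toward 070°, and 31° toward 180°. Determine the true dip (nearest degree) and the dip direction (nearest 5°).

true dip 40°, dip direction 135°

The two traces are lines in the plane: v₁ = (sin 70°·cos 20°, cos 70°·cos 20°, −sin 20°), v₂ = (sin 180°·cos 31°, cos 180°·cos 31°, −sin 31°).
The plane normal is n = v₁ × v₂ ∝ (0.459, -0.455, 0.757).
tan δ = √(n_x²+n_y²)/n_z = 0.646/0.757, so δ = 40.5°.
Dip direction = atan2(0.459, -0.455) = 135° (azimuth of n's horizontal projection).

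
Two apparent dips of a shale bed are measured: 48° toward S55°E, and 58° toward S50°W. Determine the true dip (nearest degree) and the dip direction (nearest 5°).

Each apparent-dip line lies in the plane. As unit vectors (x east, y north, z up), v₁ plunges 48°→S55°E and v₂ plunges 58°→S50°W.
n = v₁ × v₂ = (-0.072, -0.767, 0.343) (taken with n_z > 0).
True dip = arccos(n_z / |n|) = arccos(0.4065) = 66.0°.
Dip direction = atan2(-0.072, -0.767) = 185° (azimuth of n's horizontal projection).

true dip 66°, dip direction 185°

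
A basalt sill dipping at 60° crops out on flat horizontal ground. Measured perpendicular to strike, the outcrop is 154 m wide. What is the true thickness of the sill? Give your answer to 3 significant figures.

True thickness t = w · sin(dip) = 154 × sin 60°
t = 154 × 0.8660 = 133.368 m

133 m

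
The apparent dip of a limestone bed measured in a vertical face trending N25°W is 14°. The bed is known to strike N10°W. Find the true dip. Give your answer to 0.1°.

The section is 15° from the strike.
tan(true dip) = tan 14° / sin 15° = 0.9633
true dip = arctan 0.9633 = 43.93°

43.9°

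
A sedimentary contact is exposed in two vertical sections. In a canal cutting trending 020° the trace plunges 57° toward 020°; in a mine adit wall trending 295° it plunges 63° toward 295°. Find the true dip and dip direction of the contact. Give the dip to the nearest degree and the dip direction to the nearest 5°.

The two traces are lines in the plane: v₁ = (sin 20°·cos 57°, cos 20°·cos 57°, −sin 57°), v₂ = (sin 295°·cos 63°, cos 295°·cos 63°, −sin 63°).
n = v₁ × v₂ = (-0.295, 0.511, 0.246) (taken with n_z > 0).
tan δ = √(n_x²+n_y²)/n_z = 0.590/0.246, so δ = 67.3°.
The horizontal component of n points toward azimuth atan2(n_x, n_y) = 330°, the dip direction.

true dip 67°, dip direction 330°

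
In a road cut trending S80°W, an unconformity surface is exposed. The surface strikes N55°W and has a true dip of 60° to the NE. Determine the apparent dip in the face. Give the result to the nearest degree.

The section lies 45° from the strike.
tan α = tan 60° × sin 45° = 1.7321 × 0.7071 = 1.2247
α = arctan(1.2247) = 50.77°

51°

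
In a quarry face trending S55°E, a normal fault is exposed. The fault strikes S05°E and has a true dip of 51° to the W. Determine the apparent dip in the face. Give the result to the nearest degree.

43°

Angle between strike (S05°E) and section (S55°E): β = 50°.
tan α = tan 51° × sin 50° = 1.2349 × 0.7660 = 0.9460
apparent dip = arctan 0.9460 = 43.41°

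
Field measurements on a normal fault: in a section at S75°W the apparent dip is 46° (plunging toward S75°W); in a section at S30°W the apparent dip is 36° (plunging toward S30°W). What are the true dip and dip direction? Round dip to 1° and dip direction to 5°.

true dip 46°, dip direction 255°

The two traces are lines in the plane: v₁ = (sin 255°·cos 46°, cos 255°·cos 46°, −sin 46°), v₂ = (sin 210°·cos 36°, cos 210°·cos 36°, −sin 36°).
The plane normal is n = v₁ × v₂ ∝ (-0.398, -0.103, 0.397).
Dip δ = arctan(|n_h|/n_z) = arctan(0.412/0.397) = 46.0°.
The horizontal component of n points toward azimuth atan2(n_x, n_y) = 255°, the dip direction.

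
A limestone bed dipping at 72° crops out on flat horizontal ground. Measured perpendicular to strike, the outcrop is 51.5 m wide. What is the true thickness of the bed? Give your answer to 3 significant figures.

True thickness t = w · sin(dip) = 51.5 × sin 72°
t = 51.5 × 0.9511 = 48.979 m

49.0 m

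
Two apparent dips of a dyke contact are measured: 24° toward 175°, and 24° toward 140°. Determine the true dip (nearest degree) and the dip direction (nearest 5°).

true dip 25°, dip direction 160°

Each apparent-dip line lies in the plane. As unit vectors (x east, y north, z up), v₁ plunges 24°→175° and v₂ plunges 24°→140°.
n = v₁ × v₂ = (0.086, -0.206, 0.479) (taken with n_z > 0).
Dip δ = arctan(|n_h|/n_z) = arctan(0.223/0.479) = 25.0°.
Dip direction = atan2(0.086, -0.206) = 158° (azimuth of n's horizontal projection).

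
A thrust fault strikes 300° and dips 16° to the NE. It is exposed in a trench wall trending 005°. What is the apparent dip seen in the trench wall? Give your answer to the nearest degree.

15°

The section lies 65° from the strike.
tan α = tan 16° × sin 65° = 0.2867 × 0.9063 = 0.2599
apparent dip = arctan 0.2599 = 14.57°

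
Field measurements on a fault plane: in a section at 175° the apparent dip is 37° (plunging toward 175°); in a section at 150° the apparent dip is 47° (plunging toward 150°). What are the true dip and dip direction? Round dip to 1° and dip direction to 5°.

true dip 50°, dip direction 125°

The two traces are lines in the plane: v₁ = (sin 175°·cos 37°, cos 175°·cos 37°, −sin 37°), v₂ = (sin 150°·cos 47°, cos 150°·cos 47°, −sin 47°).
n = v₁ × v₂ = (0.226, -0.154, 0.230) (taken with n_z > 0).
Dip δ = arctan(|n_h|/n_z) = arctan(0.274/0.230) = 50.0°.
Dip direction = azimuth of (n_x, n_y) = atan2(0.226, -0.154) = 124°.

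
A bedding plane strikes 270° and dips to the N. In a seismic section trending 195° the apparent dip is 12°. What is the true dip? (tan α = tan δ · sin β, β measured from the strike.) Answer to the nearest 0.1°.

12.4°

The section is 75° from the strike.
tan δ = tan α / sin β = tan 12° / sin 75° = 0.2126 / 0.9659 = 0.2201
δ = arctan(0.2201) = 12.41°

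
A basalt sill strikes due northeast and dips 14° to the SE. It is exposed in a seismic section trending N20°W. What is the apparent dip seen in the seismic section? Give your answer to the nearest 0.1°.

The strike is due northeast and the section trends N20°W; the acute angle between them is β = 65°.
tan α = tan 14° × sin 65° = 0.2493 × 0.9063 = 0.2260
α = arctan(0.2260) = 12.73°

12.7°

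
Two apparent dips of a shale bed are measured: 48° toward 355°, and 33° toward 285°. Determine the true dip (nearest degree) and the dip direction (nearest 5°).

Each apparent-dip line lies in the plane. As unit vectors (x east, y north, z up), v₁ plunges 48°→355° and v₂ plunges 33°→285°.
n = v₁ × v₂ = (-0.202, 0.570, 0.527) (taken with n_z > 0).
tan δ = √(n_x²+n_y²)/n_z = 0.605/0.527, so δ = 48.9°.
Dip direction = azimuth of (n_x, n_y) = atan2(-0.202, 0.570) = 341°.

true dip 49°, dip direction 340°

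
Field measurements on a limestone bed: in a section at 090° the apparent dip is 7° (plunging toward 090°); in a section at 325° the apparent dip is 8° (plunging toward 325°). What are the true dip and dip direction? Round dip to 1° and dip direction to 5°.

true dip 16°, dip direction 025°

Each apparent-dip line lies in the plane. As unit vectors (x east, y north, z up), v₁ plunges 7°→090° and v₂ plunges 8°→325°.
The plane normal is n = v₁ × v₂ ∝ (0.099, 0.207, 0.805).
Dip δ = arctan(|n_h|/n_z) = arctan(0.230/0.805) = 15.9°.
Dip direction = azimuth of (n_x, n_y) = atan2(0.099, 0.207) = 25°.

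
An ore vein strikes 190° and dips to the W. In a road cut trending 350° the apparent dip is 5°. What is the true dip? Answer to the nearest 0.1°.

β = acute angle between strike 190° and section 350° = 20°.
tan(true dip) = tan 5° / sin 20° = 0.2558
δ = arctan(0.2558) = 14.35°

14.3°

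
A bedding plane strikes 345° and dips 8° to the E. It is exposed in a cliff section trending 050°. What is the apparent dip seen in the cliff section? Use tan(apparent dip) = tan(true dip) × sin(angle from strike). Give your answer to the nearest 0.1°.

7.3°

The strike is 345° and the section trends 050°; the acute angle between them is β = 65°.
tan(apparent dip) = tan 8° · sin 65° = 0.1274
α = arctan(0.1274) = 7.26°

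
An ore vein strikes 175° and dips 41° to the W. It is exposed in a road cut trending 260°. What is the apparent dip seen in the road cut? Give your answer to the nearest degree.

41°

The section lies 85° from the strike.
tan(apparent dip) = tan 41° · sin 85° = 0.8660
α = arctan(0.8660) = 40.89°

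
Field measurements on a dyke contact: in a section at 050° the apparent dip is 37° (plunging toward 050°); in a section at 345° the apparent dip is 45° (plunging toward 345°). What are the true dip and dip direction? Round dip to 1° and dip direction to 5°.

The two traces are lines in the plane: v₁ = (sin 50°·cos 37°, cos 50°·cos 37°, −sin 37°), v₂ = (sin 345°·cos 45°, cos 345°·cos 45°, −sin 45°).
The plane normal is n = v₁ × v₂ ∝ (0.048, 0.543, 0.512).
tan δ = √(n_x²+n_y²)/n_z = 0.545/0.512, so δ = 46.8°.
Dip direction = atan2(0.048, 0.543) = 5° (azimuth of n's horizontal projection).

true dip 47°, dip direction 005°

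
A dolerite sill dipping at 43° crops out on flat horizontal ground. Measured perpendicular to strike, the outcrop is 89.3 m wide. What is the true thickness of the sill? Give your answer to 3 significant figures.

True thickness t = w · sin(dip) = 89.3 × sin 43°
t = 89.3 × 0.6820 = 60.902 m

60.9 m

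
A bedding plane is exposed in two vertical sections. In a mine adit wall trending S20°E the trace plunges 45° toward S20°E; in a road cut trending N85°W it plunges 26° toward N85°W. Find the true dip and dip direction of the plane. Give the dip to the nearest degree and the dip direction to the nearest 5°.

true dip 55°, dip direction 205°

The two traces are lines in the plane: v₁ = (sin 160°·cos 45°, cos 160°·cos 45°, −sin 45°), v₂ = (sin 275°·cos 26°, cos 275°·cos 26°, −sin 26°).
Cross product v₁ × v₂ gives the pole to the plane: n ∝ (-0.347, -0.739, 0.576).
Dip δ = arctan(|n_h|/n_z) = arctan(0.816/0.576) = 54.8°.
The horizontal component of n points toward azimuth atan2(n_x, n_y) = 205°, the dip direction.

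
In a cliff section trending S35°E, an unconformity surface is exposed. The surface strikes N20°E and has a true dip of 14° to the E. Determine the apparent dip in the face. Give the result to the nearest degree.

12°

Angle between strike (N20°E) and section (S35°E): β = 55°.
tan(apparent dip) = tan 14° · sin 55° = 0.2042
α = arctan(0.2042) = 11.54°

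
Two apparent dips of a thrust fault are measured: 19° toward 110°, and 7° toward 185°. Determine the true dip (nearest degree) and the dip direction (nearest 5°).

true dip 19°, dip direction 115°

Each apparent-dip line lies in the plane. As unit vectors (x east, y north, z up), v₁ plunges 19°→110° and v₂ plunges 7°→185°.
n = v₁ × v₂ = (0.283, -0.136, 0.906) (taken with n_z > 0).
True dip = arccos(n_z / |n|) = arccos(0.9450) = 19.1°.
Dip direction = atan2(0.283, -0.136) = 116° (azimuth of n's horizontal projection).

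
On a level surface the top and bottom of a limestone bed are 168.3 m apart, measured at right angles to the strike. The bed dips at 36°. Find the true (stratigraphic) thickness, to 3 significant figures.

98.9 m

True thickness t = w · sin(dip) = 168.3 × sin 36°
t = 168.3 × 0.5878 = 98.924 m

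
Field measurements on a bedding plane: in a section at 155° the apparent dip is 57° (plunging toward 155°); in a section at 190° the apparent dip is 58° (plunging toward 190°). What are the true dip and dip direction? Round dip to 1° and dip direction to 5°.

true dip 59°, dip direction 175°

Each apparent-dip line lies in the plane. As unit vectors (x east, y north, z up), v₁ plunges 57°→155° and v₂ plunges 58°→190°.
The plane normal is n = v₁ × v₂ ∝ (0.019, -0.272, 0.166).
Dip δ = arctan(|n_h|/n_z) = arctan(0.273/0.166) = 58.8°.
Dip direction = atan2(0.019, -0.272) = 176° (azimuth of n's horizontal projection).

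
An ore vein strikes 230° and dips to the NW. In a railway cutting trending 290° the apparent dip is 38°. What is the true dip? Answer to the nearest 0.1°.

42.1°

β = acute angle between strike 230° and section 290° = 60°.
tan(true dip) = tan 38° / sin 60° = 0.9022
δ = arctan(0.9022) = 42.06°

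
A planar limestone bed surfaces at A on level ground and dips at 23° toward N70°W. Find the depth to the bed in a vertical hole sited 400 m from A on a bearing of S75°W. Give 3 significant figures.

The hole lies 35° from the dip direction, so the down-dip offset is 400 × cos 35° = 327.66 m.
Depth = down-dip offset × tan(dip) = 327.66 × tan 23° = 327.66 × 0.4245
Depth = 139.08 m

139 m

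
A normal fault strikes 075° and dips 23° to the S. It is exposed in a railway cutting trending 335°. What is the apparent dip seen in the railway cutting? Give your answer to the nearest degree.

23°

The strike is 075° and the section trends 335°; the acute angle between them is β = 80°.
tan(apparent dip) = tan 23° · sin 80° = 0.4180
α = arctan(0.4180) = 22.69°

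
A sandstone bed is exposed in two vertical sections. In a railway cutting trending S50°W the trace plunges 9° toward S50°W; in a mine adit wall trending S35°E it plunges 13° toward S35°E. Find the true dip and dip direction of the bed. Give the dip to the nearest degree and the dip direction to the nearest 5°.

Each apparent-dip line lies in the plane. As unit vectors (x east, y north, z up), v₁ plunges 9°→S50°W and v₂ plunges 13°→S35°E.
The plane normal is n = v₁ × v₂ ∝ (0.018, -0.258, 0.959).
tan δ = √(n_x²+n_y²)/n_z = 0.258/0.959, so δ = 15.1°.
The horizontal component of n points toward azimuth atan2(n_x, n_y) = 176°, the dip direction.

true dip 15°, dip direction 175°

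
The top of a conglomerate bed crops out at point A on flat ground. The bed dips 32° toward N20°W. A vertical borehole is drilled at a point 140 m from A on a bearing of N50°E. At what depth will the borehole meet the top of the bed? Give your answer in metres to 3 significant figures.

29.9 m

The hole lies 70° from the dip direction, so the down-dip offset is 140 × cos 70° = 47.88 m.
Depth = down-dip offset × tan(dip) = 47.88 × tan 32° = 47.88 × 0.6249
Depth = 29.92 m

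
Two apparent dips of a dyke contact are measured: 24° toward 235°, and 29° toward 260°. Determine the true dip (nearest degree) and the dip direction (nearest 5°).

true dip 30°, dip direction 275°

Represent each trace as a vector plunging at its apparent dip toward its trend (east-north-up frame): v₁ = (-0.748, -0.524, -0.407), v₂ = (-0.861, -0.152, -0.485).
n = v₁ × v₂ = (-0.192, 0.012, 0.338) (taken with n_z > 0).
Dip δ = arctan(|n_h|/n_z) = arctan(0.193/0.338) = 29.7°.
Dip direction = azimuth of (n_x, n_y) = atan2(-0.192, 0.012) = 274°.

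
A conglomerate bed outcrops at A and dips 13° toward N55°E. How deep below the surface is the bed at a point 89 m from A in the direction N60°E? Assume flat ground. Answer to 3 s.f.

The hole lies 5° from the dip direction, so the down-dip offset is 89 × cos 5° = 88.66 m.
Depth = down-dip offset × tan(dip) = 88.66 × tan 13° = 88.66 × 0.2309
Depth = 20.47 m

20.5 m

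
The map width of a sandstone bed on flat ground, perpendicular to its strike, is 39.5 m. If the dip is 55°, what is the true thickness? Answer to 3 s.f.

32.4 m

True thickness t = w · sin(dip) = 39.5 × sin 55°
t = 39.5 × 0.8192 = 32.357 m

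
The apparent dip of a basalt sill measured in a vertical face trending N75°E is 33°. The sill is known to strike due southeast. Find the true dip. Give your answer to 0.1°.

36.9°

The section is 60° from the strike.
tan(true dip) = tan 33° / sin 60° = 0.7499
true dip = arctan 0.7499 = 36.87°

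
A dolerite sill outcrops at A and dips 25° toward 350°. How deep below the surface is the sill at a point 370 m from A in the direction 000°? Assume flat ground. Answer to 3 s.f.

The hole lies 10° from the dip direction, so the down-dip offset is 370 × cos 10° = 364.38 m.
Depth = down-dip offset × tan(dip) = 364.38 × tan 25° = 364.38 × 0.4663
Depth = 169.91 m

170 m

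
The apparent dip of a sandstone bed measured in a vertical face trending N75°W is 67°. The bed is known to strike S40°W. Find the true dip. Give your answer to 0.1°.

The section is 65° from the strike.
tan δ = tan α / sin β = tan 67° / sin 65° = 2.3559 / 0.9063 = 2.5994
δ = arctan(2.5994) = 68.96°

69.0°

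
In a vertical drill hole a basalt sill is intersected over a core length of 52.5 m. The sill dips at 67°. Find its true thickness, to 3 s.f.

20.5 m

True thickness t = h · cos(dip) = 52.5 × cos 67°
t = 52.5 × 0.3907 = 20.513 m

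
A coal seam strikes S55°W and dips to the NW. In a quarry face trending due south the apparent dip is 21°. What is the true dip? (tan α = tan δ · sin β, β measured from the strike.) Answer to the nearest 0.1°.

25.1°

β = acute angle between strike S55°W and section due south = 55°.
tan(true dip) = tan 21° / sin 55° = 0.4686
δ = arctan(0.4686) = 25.11°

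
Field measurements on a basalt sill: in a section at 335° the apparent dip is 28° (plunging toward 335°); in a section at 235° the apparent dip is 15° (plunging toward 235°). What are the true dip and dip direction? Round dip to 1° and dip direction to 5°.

The two traces are lines in the plane: v₁ = (sin 335°·cos 28°, cos 335°·cos 28°, −sin 28°), v₂ = (sin 235°·cos 15°, cos 235°·cos 15°, −sin 15°).
n = v₁ × v₂ = (-0.467, 0.275, 0.840) (taken with n_z > 0).
tan δ = √(n_x²+n_y²)/n_z = 0.542/0.840, so δ = 32.8°.
The horizontal component of n points toward azimuth atan2(n_x, n_y) = 300°, the dip direction.

true dip 33°, dip direction 300°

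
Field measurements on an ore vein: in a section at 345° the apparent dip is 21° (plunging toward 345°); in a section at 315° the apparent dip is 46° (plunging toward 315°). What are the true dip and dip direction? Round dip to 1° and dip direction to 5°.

The two traces are lines in the plane: v₁ = (sin 345°·cos 21°, cos 345°·cos 21°, −sin 21°), v₂ = (sin 315°·cos 46°, cos 315°·cos 46°, −sin 46°).
The plane normal is n = v₁ × v₂ ∝ (-0.473, 0.002, 0.324).
Dip δ = arctan(|n_h|/n_z) = arctan(0.473/0.324) = 55.5°.
Dip direction = azimuth of (n_x, n_y) = atan2(-0.473, 0.002) = 270°.

true dip 56°, dip direction 270°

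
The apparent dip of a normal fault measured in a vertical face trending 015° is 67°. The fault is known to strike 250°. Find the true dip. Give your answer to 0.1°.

The section is 55° from the strike.
tan(true dip) = tan 67° / sin 55° = 2.8760
δ = arctan(2.8760) = 70.83°

70.8°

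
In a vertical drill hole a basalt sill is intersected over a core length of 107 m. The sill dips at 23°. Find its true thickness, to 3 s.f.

True thickness t = h · cos(dip) = 107 × cos 23°
t = 107 × 0.9205 = 98.494 m

98.5 m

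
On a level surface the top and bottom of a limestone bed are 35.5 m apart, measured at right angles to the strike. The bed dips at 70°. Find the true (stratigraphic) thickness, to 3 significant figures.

33.4 m

True thickness t = w · sin(dip) = 35.5 × sin 70°
t = 35.5 × 0.9397 = 33.359 m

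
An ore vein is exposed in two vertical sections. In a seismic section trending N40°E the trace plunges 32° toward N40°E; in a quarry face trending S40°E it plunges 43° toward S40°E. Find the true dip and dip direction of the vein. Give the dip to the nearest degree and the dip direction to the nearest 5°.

Each apparent-dip line lies in the plane. As unit vectors (x east, y north, z up), v₁ plunges 32°→N40°E and v₂ plunges 43°→S40°E.
Cross product v₁ × v₂ gives the pole to the plane: n ∝ (0.740, -0.123, 0.611).
True dip = arccos(n_z / |n|) = arccos(0.6315) = 50.8°.
The horizontal component of n points toward azimuth atan2(n_x, n_y) = 99°, the dip direction.

true dip 51°, dip direction 100°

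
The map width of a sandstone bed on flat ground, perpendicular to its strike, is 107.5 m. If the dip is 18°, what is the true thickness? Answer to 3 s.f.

33.2 m

True thickness t = w · sin(dip) = 107.5 × sin 18°
t = 107.5 × 0.3090 = 33.219 m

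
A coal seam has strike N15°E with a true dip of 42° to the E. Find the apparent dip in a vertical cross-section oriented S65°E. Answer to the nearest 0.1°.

41.6°

Angle between strike (N15°E) and section (S65°E): β = 80°.
tan α = tan 42° × sin 80° = 0.9004 × 0.9848 = 0.8867
α = arctan(0.8867) = 41.56°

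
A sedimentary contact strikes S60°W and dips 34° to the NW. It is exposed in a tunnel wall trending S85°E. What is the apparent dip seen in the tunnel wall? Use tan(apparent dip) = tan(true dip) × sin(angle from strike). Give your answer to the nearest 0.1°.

Angle between strike (S60°W) and section (S85°E): β = 35°.
tan α = tan 34° × sin 35° = 0.6745 × 0.5736 = 0.3869
α = arctan(0.3869) = 21.15°

21.2°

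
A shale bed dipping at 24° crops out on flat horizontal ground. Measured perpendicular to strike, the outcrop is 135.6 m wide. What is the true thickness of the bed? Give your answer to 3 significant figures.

55.2 m

True thickness t = w · sin(dip) = 135.6 × sin 24°
t = 135.6 × 0.4067 = 55.153 m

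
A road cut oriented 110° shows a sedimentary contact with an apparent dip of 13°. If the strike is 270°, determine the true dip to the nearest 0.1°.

34.0°

β = acute angle between strike 270° and section 110° = 20°.
tan(true dip) = tan 13° / sin 20° = 0.6750
δ = arctan(0.6750) = 34.02°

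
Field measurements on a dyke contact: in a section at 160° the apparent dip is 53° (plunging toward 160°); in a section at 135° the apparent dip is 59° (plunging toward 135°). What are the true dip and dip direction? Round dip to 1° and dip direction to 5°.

Represent each trace as a vector plunging at its apparent dip toward its trend (east-north-up frame): v₁ = (0.206, -0.566, -0.799), v₂ = (0.364, -0.364, -0.857).
The plane normal is n = v₁ × v₂ ∝ (0.194, -0.114, 0.131).
Dip δ = arctan(|n_h|/n_z) = arctan(0.225/0.131) = 59.8°.
Dip direction = azimuth of (n_x, n_y) = atan2(0.194, -0.114) = 121°.

true dip 60°, dip direction 120°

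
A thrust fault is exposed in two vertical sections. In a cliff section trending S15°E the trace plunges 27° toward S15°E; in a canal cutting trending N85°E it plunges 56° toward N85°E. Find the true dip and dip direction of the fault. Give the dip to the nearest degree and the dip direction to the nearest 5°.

true dip 56°, dip direction 095°

Represent each trace as a vector plunging at its apparent dip toward its trend (east-north-up frame): v₁ = (0.231, -0.861, -0.454), v₂ = (0.557, 0.049, -0.829).
The plane normal is n = v₁ × v₂ ∝ (0.736, -0.062, 0.491).
tan δ = √(n_x²+n_y²)/n_z = 0.738/0.491, so δ = 56.4°.
The horizontal component of n points toward azimuth atan2(n_x, n_y) = 95°, the dip direction.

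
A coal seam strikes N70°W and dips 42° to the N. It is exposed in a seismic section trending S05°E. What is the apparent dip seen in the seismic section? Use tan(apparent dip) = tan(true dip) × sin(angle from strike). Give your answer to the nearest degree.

The strike is N70°W and the section trends S05°E; the acute angle between them is β = 65°.
tan(apparent dip) = tan 42° · sin 65° = 0.8160
α = arctan(0.8160) = 39.22°

39°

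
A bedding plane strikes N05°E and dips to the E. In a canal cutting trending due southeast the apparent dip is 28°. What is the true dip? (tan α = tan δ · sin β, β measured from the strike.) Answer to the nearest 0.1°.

34.8°

β = acute angle between strike N05°E and section due southeast = 50°.
tan(true dip) = tan 28° / sin 50° = 0.6941
δ = arctan(0.6941) = 34.76°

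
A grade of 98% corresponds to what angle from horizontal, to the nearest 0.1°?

tan θ = 98/100 = 0.9800
θ = arctan(0.9800) = 44.42°

44.4°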